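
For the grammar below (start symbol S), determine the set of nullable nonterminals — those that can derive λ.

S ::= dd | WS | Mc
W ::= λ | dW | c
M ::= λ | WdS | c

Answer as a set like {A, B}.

{M, W}

Directly nullable (have an ε-rule): {M, W}.
Not nullable: S — each has a terminal in every rule's right-hand side or depends on a non-nullable symbol.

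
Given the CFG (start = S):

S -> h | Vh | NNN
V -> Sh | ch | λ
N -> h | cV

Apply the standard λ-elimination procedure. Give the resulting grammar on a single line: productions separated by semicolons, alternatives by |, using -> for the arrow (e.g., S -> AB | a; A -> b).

Nullable set: {V}.
S -> Vh: V nullable, giving Vh | h.
N -> cV: V nullable, giving c | cV.
Drop V -> λ.
Unchanged (no nullable symbols): S -> NNN; S -> h; N -> h; V -> Sh; V -> ch.

S -> h | Vh | NNN; N -> c | h | cV; V -> Sh | ch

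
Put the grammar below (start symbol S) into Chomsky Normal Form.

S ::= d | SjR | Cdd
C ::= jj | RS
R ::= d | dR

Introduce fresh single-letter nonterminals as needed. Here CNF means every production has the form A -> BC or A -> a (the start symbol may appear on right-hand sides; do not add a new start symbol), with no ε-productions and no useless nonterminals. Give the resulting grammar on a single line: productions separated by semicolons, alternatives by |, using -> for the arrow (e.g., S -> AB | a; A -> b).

S -> d | CD | SE; A -> j; B -> d; C -> AA | RS; D -> BB; E -> AR; R -> d | BR

No ε-productions.
No unit productions to eliminate.
TERM: introduce B -> d, A -> j and substitute in every rule of length ≥2.
BIN: S -> CBB becomes S -> CD, D -> BB; S -> SAR becomes S -> SE, E -> AR.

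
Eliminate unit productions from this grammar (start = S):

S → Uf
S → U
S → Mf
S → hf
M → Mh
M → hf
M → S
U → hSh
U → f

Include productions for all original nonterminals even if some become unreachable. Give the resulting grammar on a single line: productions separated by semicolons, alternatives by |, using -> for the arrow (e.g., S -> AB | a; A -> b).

Unit productions: M->S, S->U.
Unit pairs (A ⇒* B via units): (M,S), (M,U), (S,U).
S: inherits non-unit rules of {S, U} → Mf | Uf | f | hSh | hf.
M: inherits non-unit rules of {M, S, U} → Mf | Mh | Uf | f | hSh | hf.
U: inherits non-unit rules of {U} → f | hSh.

S -> f | Mf | Uf | hf | hSh; M -> f | Mf | Mh | Uf | hf | hSh; U -> f | hSh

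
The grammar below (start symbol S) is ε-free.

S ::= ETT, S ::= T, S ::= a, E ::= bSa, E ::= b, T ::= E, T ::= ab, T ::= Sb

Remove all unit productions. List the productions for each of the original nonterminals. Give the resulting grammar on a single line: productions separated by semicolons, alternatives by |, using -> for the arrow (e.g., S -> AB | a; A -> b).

Unit productions: S->T, T->E.
Unit pairs (A ⇒* B via units): (S,E), (S,T), (T,E).
S: inherits non-unit rules of {E, S, T} → ETT | Sb | a | ab | b | bSa.
E: inherits non-unit rules of {E} → b | bSa.
T: inherits non-unit rules of {E, T} → Sb | ab | b | bSa.

S -> a | b | Sb | ab | ETT | bSa; E -> b | bSa; T -> b | Sb | ab | bSa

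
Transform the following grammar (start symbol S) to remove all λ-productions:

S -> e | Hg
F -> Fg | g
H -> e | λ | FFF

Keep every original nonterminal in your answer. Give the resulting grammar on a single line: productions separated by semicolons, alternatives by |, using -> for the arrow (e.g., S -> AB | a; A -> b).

S -> e | g | Hg; F -> g | Fg; H -> e | FFF

Nullable set: {H}.
S -> Hg: H nullable, giving Hg | g.
Drop H -> λ.
Unchanged (no nullable symbols): S -> e; F -> Fg; F -> g; H -> FFF; H -> e.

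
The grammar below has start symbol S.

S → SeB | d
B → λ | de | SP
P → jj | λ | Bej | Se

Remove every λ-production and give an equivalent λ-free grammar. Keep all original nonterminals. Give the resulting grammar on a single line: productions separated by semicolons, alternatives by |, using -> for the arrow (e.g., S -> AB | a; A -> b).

S -> d | Se | SeB; B -> S | SP | de; P -> Se | ej | jj | Bej

Nullable set: {B, P}.
S -> SeB: B nullable, giving Se | SeB.
Drop B -> λ.
B -> SP: P nullable, giving S | SP.
Drop P -> λ.
P -> Bej: B nullable, giving Bej | ej.
Unchanged (no nullable symbols): S -> d; B -> de; P -> Se; P -> jj.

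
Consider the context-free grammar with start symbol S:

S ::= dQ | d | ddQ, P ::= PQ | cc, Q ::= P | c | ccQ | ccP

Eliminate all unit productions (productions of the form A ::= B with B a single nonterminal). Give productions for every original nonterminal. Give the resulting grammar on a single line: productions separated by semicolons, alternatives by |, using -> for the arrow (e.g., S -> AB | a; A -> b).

S -> d | dQ | ddQ; P -> PQ | cc; Q -> c | PQ | cc | ccP | ccQ

Unit productions: Q->P.
Unit pairs (A ⇒* B via units): (Q,P).
S: inherits non-unit rules of {S} → d | dQ | ddQ.
P: inherits non-unit rules of {P} → PQ | cc.
Q: inherits non-unit rules of {P, Q} → PQ | c | cc | ccP | ccQ.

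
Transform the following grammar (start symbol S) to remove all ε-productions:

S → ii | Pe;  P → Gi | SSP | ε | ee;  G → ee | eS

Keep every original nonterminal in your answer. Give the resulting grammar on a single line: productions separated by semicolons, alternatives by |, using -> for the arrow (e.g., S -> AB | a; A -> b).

S -> e | Pe | ii; G -> eS | ee; P -> Gi | SS | ee | SSP

Nullable set: {P}.
S -> Pe: P nullable, giving Pe | e.
Drop P -> ε.
P -> SSP: P nullable, giving SS | SSP.
Unchanged (no nullable symbols): S -> ii; G -> eS; G -> ee; P -> Gi; P -> ee.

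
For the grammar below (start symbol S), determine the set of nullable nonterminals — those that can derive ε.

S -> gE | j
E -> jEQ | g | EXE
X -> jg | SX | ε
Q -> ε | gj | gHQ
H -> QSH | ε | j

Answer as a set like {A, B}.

{H, Q, X}

Directly nullable (have an ε-rule): {H, Q, X}.
Not nullable: E, S — each has a terminal in every rule's right-hand side or depends on a non-nullable symbol.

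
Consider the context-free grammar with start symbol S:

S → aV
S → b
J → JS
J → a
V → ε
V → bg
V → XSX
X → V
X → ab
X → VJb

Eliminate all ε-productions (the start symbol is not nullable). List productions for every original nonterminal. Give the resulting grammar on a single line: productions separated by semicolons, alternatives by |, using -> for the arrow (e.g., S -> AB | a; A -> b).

S -> a | b | aV; J -> a | JS; V -> S | SX | XS | bg | XSX; X -> V | Jb | ab | VJb

Nullable set: {V, X}.
S -> aV: V nullable, giving a | aV.
Drop V -> ε.
V -> XSX: X, X nullable, giving S | SX | XS | XSX.
X -> V: V nullable, giving V.
X -> VJb: V nullable, giving Jb | VJb.
Unchanged (no nullable symbols): S -> b; J -> JS; J -> a; V -> bg; X -> ab.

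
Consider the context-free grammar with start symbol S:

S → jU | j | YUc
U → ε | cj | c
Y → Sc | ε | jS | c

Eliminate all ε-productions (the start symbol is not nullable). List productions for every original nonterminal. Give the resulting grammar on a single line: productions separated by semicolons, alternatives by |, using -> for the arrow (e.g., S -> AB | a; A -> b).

Nullable set: {U, Y}.
S -> YUc: Y, U nullable, giving Uc | YUc | Yc | c.
S -> jU: U nullable, giving j | jU.
Drop U -> ε.
Drop Y -> ε.
Unchanged (no nullable symbols): S -> j; U -> c; U -> cj; Y -> Sc; Y -> c; Y -> jS.

S -> c | j | Uc | Yc | jU | YUc; U -> c | cj; Y -> c | Sc | jS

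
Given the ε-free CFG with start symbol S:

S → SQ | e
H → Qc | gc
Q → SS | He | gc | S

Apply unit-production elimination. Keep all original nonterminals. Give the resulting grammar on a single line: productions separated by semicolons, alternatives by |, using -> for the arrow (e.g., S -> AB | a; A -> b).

S -> e | SQ; H -> Qc | gc; Q -> e | He | SQ | SS | gc

Unit productions: Q->S.
Unit pairs (A ⇒* B via units): (Q,S).
S: inherits non-unit rules of {S} → SQ | e.
H: inherits non-unit rules of {H} → Qc | gc.
Q: inherits non-unit rules of {Q, S} → He | SQ | SS | e | gc.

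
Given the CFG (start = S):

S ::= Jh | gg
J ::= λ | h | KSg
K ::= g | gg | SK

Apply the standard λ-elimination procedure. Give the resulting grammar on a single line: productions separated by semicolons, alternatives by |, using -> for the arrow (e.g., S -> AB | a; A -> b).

S -> h | Jh | gg; J -> h | KSg; K -> g | SK | gg

Nullable set: {J}.
S -> Jh: J nullable, giving Jh | h.
Drop J -> λ.
Unchanged (no nullable symbols): S -> gg; J -> KSg; J -> h; K -> SK; K -> g; K -> gg.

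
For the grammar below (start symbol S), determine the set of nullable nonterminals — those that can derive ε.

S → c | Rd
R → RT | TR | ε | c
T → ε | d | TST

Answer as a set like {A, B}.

Directly nullable (have an ε-rule): {R, T}.
Not nullable: S — each has a terminal in every rule's right-hand side or depends on a non-nullable symbol.

{R, T}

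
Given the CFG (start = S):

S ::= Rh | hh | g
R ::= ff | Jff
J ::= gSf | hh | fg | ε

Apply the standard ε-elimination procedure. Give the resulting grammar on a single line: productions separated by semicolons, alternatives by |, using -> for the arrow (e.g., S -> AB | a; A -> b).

S -> g | Rh | hh; J -> fg | hh | gSf; R -> ff | Jff

Nullable set: {J}.
Drop J -> ε.
R -> Jff: J nullable, giving Jff | ff.
Unchanged (no nullable symbols): S -> Rh; S -> g; S -> hh; J -> fg; J -> gSf; J -> hh; R -> ff.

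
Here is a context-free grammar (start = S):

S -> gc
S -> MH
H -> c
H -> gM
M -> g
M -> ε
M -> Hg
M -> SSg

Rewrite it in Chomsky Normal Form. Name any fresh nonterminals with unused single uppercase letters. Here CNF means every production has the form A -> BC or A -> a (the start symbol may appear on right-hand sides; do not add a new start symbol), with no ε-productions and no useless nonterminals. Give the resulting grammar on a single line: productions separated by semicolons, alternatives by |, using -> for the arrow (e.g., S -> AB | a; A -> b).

Nullable: {M}; after ε-elimination: S -> H | MH | gc; H -> c | g | gM; M -> g | Hg | SSg.
After unit-elimination: S -> c | g | MH | gM | gc; H -> c | g | gM; M -> g | Hg | SSg.
TERM: introduce B -> c, A -> g and substitute in every rule of length ≥2.
BIN: M -> SSA becomes M -> SC, C -> SA.

S -> c | g | AB | AM | MH; A -> g; B -> c; C -> SA; H -> c | g | AM; M -> g | HA | SC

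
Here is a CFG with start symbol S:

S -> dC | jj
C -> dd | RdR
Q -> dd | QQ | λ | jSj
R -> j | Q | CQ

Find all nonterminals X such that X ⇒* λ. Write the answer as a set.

{Q, R}

Directly nullable (have an ε-rule): {Q}.
R is nullable via R -> Q (every symbol on the right is already known nullable).
Not nullable: C, S — each has a terminal in every rule's right-hand side or depends on a non-nullable symbol.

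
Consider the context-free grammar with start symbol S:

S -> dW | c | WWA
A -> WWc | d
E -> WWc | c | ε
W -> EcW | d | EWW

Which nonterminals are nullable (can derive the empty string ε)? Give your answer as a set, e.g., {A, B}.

Directly nullable (have an ε-rule): {E}.
Not nullable: A, S, W — each has a terminal in every rule's right-hand side or depends on a non-nullable symbol.

{E}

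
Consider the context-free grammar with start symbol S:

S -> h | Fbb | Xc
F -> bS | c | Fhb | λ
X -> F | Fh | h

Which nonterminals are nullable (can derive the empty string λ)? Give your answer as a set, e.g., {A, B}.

Directly nullable (have an ε-rule): {F}.
X is nullable via X -> F (every symbol on the right is already known nullable).
Not nullable: S — each has a terminal in every rule's right-hand side or depends on a non-nullable symbol.

{F, X}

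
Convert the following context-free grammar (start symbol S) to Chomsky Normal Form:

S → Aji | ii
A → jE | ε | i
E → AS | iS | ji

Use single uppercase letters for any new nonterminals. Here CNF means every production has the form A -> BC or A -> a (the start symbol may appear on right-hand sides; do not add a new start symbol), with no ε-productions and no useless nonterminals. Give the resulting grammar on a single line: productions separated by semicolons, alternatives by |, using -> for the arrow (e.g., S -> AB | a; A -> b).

Nullable: {A}; after ε-elimination: S -> ii | ji | Aji; A -> i | jE; E -> S | AS | iS | ji.
After unit-elimination: S -> ii | ji | Aji; A -> i | jE; E -> AS | iS | ii | ji | Aji.
TERM: introduce C -> i, B -> j and substitute in every rule of length ≥2.
BIN: E -> ABC becomes E -> AD, D -> BC; S -> ABC becomes S -> AF, F -> BC.

S -> AF | BC | CC; A -> i | BE; B -> j; C -> i; D -> BC; E -> AD | AS | BC | CC | CS; F -> BC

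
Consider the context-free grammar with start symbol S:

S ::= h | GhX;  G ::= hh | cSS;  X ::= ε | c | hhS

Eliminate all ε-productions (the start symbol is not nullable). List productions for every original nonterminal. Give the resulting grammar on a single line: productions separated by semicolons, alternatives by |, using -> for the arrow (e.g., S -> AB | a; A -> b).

Nullable set: {X}.
S -> GhX: X nullable, giving Gh | GhX.
Drop X -> ε.
Unchanged (no nullable symbols): S -> h; G -> cSS; G -> hh; X -> c; X -> hhS.

S -> h | Gh | GhX; G -> hh | cSS; X -> c | hhS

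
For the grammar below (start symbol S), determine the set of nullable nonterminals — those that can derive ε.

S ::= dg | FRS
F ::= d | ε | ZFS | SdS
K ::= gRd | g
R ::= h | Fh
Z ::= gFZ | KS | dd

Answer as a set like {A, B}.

{F}

Directly nullable (have an ε-rule): {F}.
Not nullable: K, R, S, Z — each has a terminal in every rule's right-hand side or depends on a non-nullable symbol.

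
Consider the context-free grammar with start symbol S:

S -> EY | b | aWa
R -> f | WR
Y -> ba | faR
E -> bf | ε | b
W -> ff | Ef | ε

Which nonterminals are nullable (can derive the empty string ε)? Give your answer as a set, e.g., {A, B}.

{E, W}

Directly nullable (have an ε-rule): {E, W}.
Not nullable: R, S, Y — each has a terminal in every rule's right-hand side or depends on a non-nullable symbol.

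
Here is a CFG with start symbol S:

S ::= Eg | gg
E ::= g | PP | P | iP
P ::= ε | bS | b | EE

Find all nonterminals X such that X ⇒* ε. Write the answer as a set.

Directly nullable (have an ε-rule): {P}.
E is nullable via E -> P (every symbol on the right is already known nullable).
Not nullable: S — each has a terminal in every rule's right-hand side or depends on a non-nullable symbol.

{E, P}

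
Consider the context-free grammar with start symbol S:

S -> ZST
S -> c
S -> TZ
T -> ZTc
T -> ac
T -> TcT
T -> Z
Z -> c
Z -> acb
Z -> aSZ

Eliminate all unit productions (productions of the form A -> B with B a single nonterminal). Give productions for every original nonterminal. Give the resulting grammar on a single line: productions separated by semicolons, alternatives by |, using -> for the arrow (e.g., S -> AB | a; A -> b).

S -> c | TZ | ZST; T -> c | ac | TcT | ZTc | aSZ | acb; Z -> c | aSZ | acb

Unit productions: T->Z.
Unit pairs (A ⇒* B via units): (T,Z).
S: inherits non-unit rules of {S} → TZ | ZST | c.
T: inherits non-unit rules of {T, Z} → TcT | ZTc | aSZ | ac | acb | c.
Z: inherits non-unit rules of {Z} → aSZ | acb | c.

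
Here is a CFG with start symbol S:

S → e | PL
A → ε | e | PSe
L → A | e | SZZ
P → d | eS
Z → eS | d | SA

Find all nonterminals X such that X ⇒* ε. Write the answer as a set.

Directly nullable (have an ε-rule): {A}.
L is nullable via L -> A (every symbol on the right is already known nullable).
Not nullable: P, S, Z — each has a terminal in every rule's right-hand side or depends on a non-nullable symbol.

{A, L}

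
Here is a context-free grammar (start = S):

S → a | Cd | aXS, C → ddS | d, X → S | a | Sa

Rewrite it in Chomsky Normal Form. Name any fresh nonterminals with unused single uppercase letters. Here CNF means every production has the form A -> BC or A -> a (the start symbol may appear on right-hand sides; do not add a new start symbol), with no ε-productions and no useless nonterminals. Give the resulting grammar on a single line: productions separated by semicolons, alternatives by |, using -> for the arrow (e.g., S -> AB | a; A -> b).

No ε-productions.
After unit-elimination: S -> a | Cd | aXS; C -> d | ddS; X -> a | Cd | Sa | aXS.
TERM: introduce B -> a, A -> d and substitute in every rule of length ≥2.
BIN: C -> AAS becomes C -> AD, D -> AS; S -> BXS becomes S -> BE, E -> XS; X -> BXS becomes X -> BF, F -> XS.

S -> a | BE | CA; A -> d; B -> a; C -> d | AD; D -> AS; E -> XS; F -> XS; X -> a | BF | CA | SB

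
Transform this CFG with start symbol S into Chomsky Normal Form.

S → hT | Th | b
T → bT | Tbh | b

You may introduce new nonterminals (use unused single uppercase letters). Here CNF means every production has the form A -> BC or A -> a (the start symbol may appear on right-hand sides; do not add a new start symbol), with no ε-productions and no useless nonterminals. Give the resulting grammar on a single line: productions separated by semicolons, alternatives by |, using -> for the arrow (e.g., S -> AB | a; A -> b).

No ε-productions.
No unit productions to eliminate.
TERM: introduce B -> b, A -> h and substitute in every rule of length ≥2.
BIN: T -> TBA becomes T -> TC, C -> BA.

S -> b | AT | TA; A -> h; B -> b; C -> BA; T -> b | BT | TC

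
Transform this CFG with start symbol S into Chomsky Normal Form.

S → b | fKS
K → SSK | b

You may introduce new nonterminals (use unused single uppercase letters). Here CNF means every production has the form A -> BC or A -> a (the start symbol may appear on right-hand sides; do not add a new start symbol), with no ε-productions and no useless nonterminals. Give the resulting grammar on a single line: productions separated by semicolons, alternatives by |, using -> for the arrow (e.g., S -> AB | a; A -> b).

No ε-productions.
No unit productions to eliminate.
TERM: introduce A -> f and substitute in every rule of length ≥2.
BIN: K -> SSK becomes K -> SB, B -> SK; S -> AKS becomes S -> AC, C -> KS.

S -> b | AC; A -> f; B -> SK; C -> KS; K -> b | SB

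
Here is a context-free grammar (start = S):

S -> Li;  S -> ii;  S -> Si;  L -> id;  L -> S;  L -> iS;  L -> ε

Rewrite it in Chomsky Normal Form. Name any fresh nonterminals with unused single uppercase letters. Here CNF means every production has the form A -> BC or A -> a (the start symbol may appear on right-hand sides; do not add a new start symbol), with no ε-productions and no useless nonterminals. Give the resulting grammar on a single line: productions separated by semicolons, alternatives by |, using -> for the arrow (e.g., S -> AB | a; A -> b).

S -> i | AA | LA | SA; A -> i; B -> d; L -> i | AA | AB | AS | LA | SA

Nullable: {L}; after ε-elimination: S -> i | Li | Si | ii; L -> S | iS | id.
After unit-elimination: S -> i | Li | Si | ii; L -> i | Li | Si | iS | id | ii.
TERM: introduce B -> d, A -> i and substitute in every rule of length ≥2.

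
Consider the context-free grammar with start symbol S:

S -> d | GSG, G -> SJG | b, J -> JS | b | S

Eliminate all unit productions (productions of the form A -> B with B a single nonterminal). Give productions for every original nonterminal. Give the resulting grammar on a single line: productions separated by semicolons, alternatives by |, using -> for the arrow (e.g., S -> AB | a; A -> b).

S -> d | GSG; G -> b | SJG; J -> b | d | JS | GSG

Unit productions: J->S.
Unit pairs (A ⇒* B via units): (J,S).
S: inherits non-unit rules of {S} → GSG | d.
G: inherits non-unit rules of {G} → SJG | b.
J: inherits non-unit rules of {J, S} → GSG | JS | b | d.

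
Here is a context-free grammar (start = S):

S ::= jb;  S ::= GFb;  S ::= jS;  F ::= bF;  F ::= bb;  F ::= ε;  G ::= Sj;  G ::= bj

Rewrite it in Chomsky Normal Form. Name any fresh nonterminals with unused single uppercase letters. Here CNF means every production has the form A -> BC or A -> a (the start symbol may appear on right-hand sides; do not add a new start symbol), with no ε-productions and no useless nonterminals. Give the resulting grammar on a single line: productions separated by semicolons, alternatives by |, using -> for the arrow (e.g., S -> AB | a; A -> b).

S -> BA | BS | GA | GC; A -> b; B -> j; C -> FA; F -> b | AA | AF; G -> AB | SB

Nullable: {F}; after ε-elimination: S -> Gb | jS | jb | GFb; F -> b | bF | bb; G -> Sj | bj.
No unit productions to eliminate.
TERM: introduce A -> b, B -> j and substitute in every rule of length ≥2.
BIN: S -> GFA becomes S -> GC, C -> FA.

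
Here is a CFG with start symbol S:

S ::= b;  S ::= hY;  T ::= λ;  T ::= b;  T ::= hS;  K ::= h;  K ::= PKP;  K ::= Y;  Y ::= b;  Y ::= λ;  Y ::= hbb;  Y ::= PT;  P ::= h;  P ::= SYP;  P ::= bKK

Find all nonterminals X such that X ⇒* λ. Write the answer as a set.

{K, T, Y}

Directly nullable (have an ε-rule): {T, Y}.
K is nullable via K -> Y (every symbol on the right is already known nullable).
Not nullable: P, S — each has a terminal in every rule's right-hand side or depends on a non-nullable symbol.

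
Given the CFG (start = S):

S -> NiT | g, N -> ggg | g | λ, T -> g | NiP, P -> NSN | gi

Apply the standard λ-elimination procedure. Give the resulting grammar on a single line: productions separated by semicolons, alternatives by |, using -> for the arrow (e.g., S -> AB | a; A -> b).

Nullable set: {N}.
S -> NiT: N nullable, giving NiT | iT.
Drop N -> λ.
P -> NSN: N, N nullable, giving NS | NSN | S | SN.
T -> NiP: N nullable, giving NiP | iP.
Unchanged (no nullable symbols): S -> g; N -> g; N -> ggg; P -> gi; T -> g.

S -> g | iT | NiT; N -> g | ggg; P -> S | NS | SN | gi | NSN; T -> g | iP | NiP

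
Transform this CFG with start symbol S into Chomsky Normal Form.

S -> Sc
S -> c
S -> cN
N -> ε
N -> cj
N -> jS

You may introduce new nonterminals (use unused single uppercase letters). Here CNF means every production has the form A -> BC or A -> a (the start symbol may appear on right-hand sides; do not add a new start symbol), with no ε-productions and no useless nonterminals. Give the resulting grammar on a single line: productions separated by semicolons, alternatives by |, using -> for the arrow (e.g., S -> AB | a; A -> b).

S -> c | AN | SA; A -> c; B -> j; N -> AB | BS

Nullable: {N}; after ε-elimination: S -> c | Sc | cN; N -> cj | jS.
No unit productions to eliminate.
TERM: introduce A -> c, B -> j and substitute in every rule of length ≥2.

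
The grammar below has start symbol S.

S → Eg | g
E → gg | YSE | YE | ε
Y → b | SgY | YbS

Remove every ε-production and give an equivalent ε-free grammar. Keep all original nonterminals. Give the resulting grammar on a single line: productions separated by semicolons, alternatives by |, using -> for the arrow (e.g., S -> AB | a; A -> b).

Nullable set: {E}.
S -> Eg: E nullable, giving Eg | g.
Drop E -> ε.
E -> YE: E nullable, giving Y | YE.
E -> YSE: E nullable, giving YS | YSE.
Unchanged (no nullable symbols): S -> g; E -> gg; Y -> SgY; Y -> YbS; Y -> b.

S -> g | Eg; E -> Y | YE | YS | gg | YSE; Y -> b | SgY | YbS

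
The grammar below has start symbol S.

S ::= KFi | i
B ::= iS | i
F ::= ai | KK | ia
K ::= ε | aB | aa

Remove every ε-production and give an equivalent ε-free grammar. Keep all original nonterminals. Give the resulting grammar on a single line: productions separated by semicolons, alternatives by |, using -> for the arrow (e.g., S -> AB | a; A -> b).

Nullable set: {F, K}.
S -> KFi: K, F nullable, giving Fi | KFi | Ki | i.
F -> KK: K, K nullable, giving K | KK.
Drop K -> ε.
Unchanged (no nullable symbols): S -> i; B -> i; B -> iS; F -> ai; F -> ia; K -> aB; K -> aa.

S -> i | Fi | Ki | KFi; B -> i | iS; F -> K | KK | ai | ia; K -> aB | aa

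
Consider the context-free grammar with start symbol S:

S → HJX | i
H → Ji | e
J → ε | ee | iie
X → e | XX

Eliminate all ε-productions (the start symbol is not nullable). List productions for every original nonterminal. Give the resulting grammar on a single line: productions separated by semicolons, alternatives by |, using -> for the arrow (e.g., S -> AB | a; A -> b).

Nullable set: {J}.
S -> HJX: J nullable, giving HJX | HX.
H -> Ji: J nullable, giving Ji | i.
Drop J -> ε.
Unchanged (no nullable symbols): S -> i; H -> e; J -> ee; J -> iie; X -> XX; X -> e.

S -> i | HX | HJX; H -> e | i | Ji; J -> ee | iie; X -> e | XX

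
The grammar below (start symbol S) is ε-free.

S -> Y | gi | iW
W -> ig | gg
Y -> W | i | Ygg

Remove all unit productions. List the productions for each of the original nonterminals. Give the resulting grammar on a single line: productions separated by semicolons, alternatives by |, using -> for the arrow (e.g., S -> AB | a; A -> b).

Unit productions: S->Y, Y->W.
Unit pairs (A ⇒* B via units): (S,W), (S,Y), (Y,W).
S: inherits non-unit rules of {S, W, Y} → Ygg | gg | gi | i | iW | ig.
W: inherits non-unit rules of {W} → gg | ig.
Y: inherits non-unit rules of {W, Y} → Ygg | gg | i | ig.

S -> i | gg | gi | iW | ig | Ygg; W -> gg | ig; Y -> i | gg | ig | Ygg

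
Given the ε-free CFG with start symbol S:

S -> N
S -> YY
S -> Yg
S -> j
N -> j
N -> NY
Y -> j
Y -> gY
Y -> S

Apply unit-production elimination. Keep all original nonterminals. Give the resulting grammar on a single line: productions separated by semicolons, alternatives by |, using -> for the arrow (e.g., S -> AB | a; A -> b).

Unit productions: S->N, Y->S.
Unit pairs (A ⇒* B via units): (S,N), (Y,N), (Y,S).
S: inherits non-unit rules of {N, S} → NY | YY | Yg | j.
N: inherits non-unit rules of {N} → NY | j.
Y: inherits non-unit rules of {N, S, Y} → NY | YY | Yg | gY | j.

S -> j | NY | YY | Yg; N -> j | NY; Y -> j | NY | YY | Yg | gY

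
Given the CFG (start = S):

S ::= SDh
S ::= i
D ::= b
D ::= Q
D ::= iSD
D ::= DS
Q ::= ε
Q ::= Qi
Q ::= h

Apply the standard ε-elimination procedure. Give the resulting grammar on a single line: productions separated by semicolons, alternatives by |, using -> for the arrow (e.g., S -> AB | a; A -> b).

S -> i | Sh | SDh; D -> Q | S | b | DS | iS | iSD; Q -> h | i | Qi

Nullable set: {D, Q}.
S -> SDh: D nullable, giving SDh | Sh.
D -> DS: D nullable, giving DS | S.
D -> Q: Q nullable, giving Q.
D -> iSD: D nullable, giving iS | iSD.
Drop Q -> ε.
Q -> Qi: Q nullable, giving Qi | i.
Unchanged (no nullable symbols): S -> i; D -> b; Q -> h.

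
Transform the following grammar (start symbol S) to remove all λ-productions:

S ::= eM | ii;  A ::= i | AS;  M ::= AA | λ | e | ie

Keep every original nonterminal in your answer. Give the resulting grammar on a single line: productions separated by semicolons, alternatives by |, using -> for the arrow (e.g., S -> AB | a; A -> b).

Nullable set: {M}.
S -> eM: M nullable, giving e | eM.
Drop M -> λ.
Unchanged (no nullable symbols): S -> ii; A -> AS; A -> i; M -> AA; M -> e; M -> ie.

S -> e | eM | ii; A -> i | AS; M -> e | AA | ie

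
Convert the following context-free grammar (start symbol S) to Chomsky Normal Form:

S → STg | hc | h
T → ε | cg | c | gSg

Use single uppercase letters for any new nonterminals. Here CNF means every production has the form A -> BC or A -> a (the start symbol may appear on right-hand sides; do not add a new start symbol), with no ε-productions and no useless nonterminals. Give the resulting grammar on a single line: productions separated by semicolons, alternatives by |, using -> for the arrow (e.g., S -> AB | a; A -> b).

S -> h | BC | SA | SD; A -> g; B -> h; C -> c; D -> TA; E -> SA; T -> c | AE | CA

Nullable: {T}; after ε-elimination: S -> h | Sg | hc | STg; T -> c | cg | gSg.
No unit productions to eliminate.
TERM: introduce C -> c, A -> g, B -> h and substitute in every rule of length ≥2.
BIN: S -> STA becomes S -> SD, D -> TA; T -> ASA becomes T -> AE, E -> SA.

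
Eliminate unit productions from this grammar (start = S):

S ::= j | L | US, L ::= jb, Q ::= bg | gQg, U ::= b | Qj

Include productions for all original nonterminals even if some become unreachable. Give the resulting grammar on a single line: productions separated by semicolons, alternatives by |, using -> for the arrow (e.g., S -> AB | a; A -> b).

S -> j | US | jb; L -> jb; Q -> bg | gQg; U -> b | Qj

Unit productions: S->L.
Unit pairs (A ⇒* B via units): (S,L).
S: inherits non-unit rules of {L, S} → US | j | jb.
L: inherits non-unit rules of {L} → jb.
Q: inherits non-unit rules of {Q} → bg | gQg.
U: inherits non-unit rules of {U} → Qj | b.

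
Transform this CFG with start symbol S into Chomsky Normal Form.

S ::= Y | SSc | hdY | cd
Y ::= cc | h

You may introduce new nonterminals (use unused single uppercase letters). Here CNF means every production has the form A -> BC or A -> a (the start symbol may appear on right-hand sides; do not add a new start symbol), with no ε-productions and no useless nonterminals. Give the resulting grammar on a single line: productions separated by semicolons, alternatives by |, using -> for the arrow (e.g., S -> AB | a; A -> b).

No ε-productions.
After unit-elimination: S -> h | cc | cd | SSc | hdY; Y -> h | cc.
TERM: introduce A -> c, B -> d, C -> h and substitute in every rule of length ≥2.
BIN: S -> CBY becomes S -> CD, D -> BY; S -> SSA becomes S -> SE, E -> SA.

S -> h | AA | AB | CD | SE; A -> c; B -> d; C -> h; D -> BY; E -> SA; Y -> h | AA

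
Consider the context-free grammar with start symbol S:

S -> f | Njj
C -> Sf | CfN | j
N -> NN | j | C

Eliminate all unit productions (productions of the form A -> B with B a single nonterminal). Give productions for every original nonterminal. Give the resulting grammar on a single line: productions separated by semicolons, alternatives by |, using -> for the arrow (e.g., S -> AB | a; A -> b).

S -> f | Njj; C -> j | Sf | CfN; N -> j | NN | Sf | CfN

Unit productions: N->C.
Unit pairs (A ⇒* B via units): (N,C).
S: inherits non-unit rules of {S} → Njj | f.
C: inherits non-unit rules of {C} → CfN | Sf | j.
N: inherits non-unit rules of {C, N} → CfN | NN | Sf | j.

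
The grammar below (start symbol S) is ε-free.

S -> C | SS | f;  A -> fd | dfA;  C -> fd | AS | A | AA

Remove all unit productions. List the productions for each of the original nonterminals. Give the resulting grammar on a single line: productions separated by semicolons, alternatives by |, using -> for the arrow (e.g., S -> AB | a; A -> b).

Unit productions: C->A, S->C.
Unit pairs (A ⇒* B via units): (C,A), (S,A), (S,C).
S: inherits non-unit rules of {A, C, S} → AA | AS | SS | dfA | f | fd.
A: inherits non-unit rules of {A} → dfA | fd.
C: inherits non-unit rules of {A, C} → AA | AS | dfA | fd.

S -> f | AA | AS | SS | fd | dfA; A -> fd | dfA; C -> AA | AS | fd | dfA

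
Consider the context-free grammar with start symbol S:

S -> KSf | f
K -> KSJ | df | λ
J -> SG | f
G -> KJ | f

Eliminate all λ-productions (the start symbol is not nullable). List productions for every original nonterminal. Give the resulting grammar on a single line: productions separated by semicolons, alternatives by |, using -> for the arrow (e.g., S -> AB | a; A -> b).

Nullable set: {K}.
S -> KSf: K nullable, giving KSf | Sf.
G -> KJ: K nullable, giving J | KJ.
Drop K -> λ.
K -> KSJ: K nullable, giving KSJ | SJ.
Unchanged (no nullable symbols): S -> f; G -> f; J -> SG; J -> f; K -> df.

S -> f | Sf | KSf; G -> J | f | KJ; J -> f | SG; K -> SJ | df | KSJ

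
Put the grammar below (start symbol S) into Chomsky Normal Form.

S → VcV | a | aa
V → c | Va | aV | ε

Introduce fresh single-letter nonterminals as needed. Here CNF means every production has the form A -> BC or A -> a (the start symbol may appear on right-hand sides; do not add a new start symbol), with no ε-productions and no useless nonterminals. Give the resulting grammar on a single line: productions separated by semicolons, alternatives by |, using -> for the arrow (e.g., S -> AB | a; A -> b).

S -> a | c | AV | BB | VA | VC; A -> c; B -> a; C -> AV; V -> a | c | BV | VB

Nullable: {V}; after ε-elimination: S -> a | c | Vc | aa | cV | VcV; V -> a | c | Va | aV.
No unit productions to eliminate.
TERM: introduce B -> a, A -> c and substitute in every rule of length ≥2.
BIN: S -> VAV becomes S -> VC, C -> AV.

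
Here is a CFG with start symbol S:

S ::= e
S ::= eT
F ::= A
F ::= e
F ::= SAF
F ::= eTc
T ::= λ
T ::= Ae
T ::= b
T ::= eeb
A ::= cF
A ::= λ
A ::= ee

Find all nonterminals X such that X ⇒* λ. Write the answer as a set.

{A, F, T}

Directly nullable (have an ε-rule): {A, T}.
F is nullable via F -> A (every symbol on the right is already known nullable).
Not nullable: S — each has a terminal in every rule's right-hand side or depends on a non-nullable symbol.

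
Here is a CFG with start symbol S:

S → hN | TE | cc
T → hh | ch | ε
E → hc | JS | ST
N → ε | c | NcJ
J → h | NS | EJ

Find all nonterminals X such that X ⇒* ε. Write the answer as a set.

{N, T}

Directly nullable (have an ε-rule): {N, T}.
Not nullable: E, J, S — each has a terminal in every rule's right-hand side or depends on a non-nullable symbol.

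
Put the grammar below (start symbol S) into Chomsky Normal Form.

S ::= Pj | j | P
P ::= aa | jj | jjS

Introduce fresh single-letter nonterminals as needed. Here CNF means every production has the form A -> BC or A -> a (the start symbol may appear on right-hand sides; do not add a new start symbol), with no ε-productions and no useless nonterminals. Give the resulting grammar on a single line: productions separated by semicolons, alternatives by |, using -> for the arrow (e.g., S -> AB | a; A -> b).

No ε-productions.
After unit-elimination: S -> j | Pj | aa | jj | jjS; P -> aa | jj | jjS.
TERM: introduce A -> a, B -> j and substitute in every rule of length ≥2.
BIN: P -> BBS becomes P -> BC, C -> BS; S -> BBS becomes S -> BD, D -> BS.

S -> j | AA | BB | BD | PB; A -> a; B -> j; C -> BS; D -> BS; P -> AA | BB | BC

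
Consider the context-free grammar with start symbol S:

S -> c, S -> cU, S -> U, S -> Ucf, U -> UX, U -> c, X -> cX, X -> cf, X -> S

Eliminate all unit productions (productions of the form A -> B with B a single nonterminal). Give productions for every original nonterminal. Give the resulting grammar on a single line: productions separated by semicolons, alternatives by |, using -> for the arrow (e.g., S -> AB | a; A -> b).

Unit productions: S->U, X->S.
Unit pairs (A ⇒* B via units): (S,U), (X,S), (X,U).
S: inherits non-unit rules of {S, U} → UX | Ucf | c | cU.
U: inherits non-unit rules of {U} → UX | c.
X: inherits non-unit rules of {S, U, X} → UX | Ucf | c | cU | cX | cf.

S -> c | UX | cU | Ucf; U -> c | UX; X -> c | UX | cU | cX | cf | Ucf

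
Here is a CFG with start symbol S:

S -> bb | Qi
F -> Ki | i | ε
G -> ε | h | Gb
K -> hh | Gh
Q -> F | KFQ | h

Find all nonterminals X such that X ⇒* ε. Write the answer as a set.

{F, G, Q}

Directly nullable (have an ε-rule): {F, G}.
Q is nullable via Q -> F (every symbol on the right is already known nullable).
Not nullable: K, S — each has a terminal in every rule's right-hand side or depends on a non-nullable symbol.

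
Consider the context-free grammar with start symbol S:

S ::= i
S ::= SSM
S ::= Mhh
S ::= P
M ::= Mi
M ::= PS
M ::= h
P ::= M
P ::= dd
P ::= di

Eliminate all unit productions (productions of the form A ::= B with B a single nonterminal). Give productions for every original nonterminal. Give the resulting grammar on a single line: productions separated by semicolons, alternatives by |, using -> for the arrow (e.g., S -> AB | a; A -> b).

S -> h | i | Mi | PS | dd | di | Mhh | SSM; M -> h | Mi | PS; P -> h | Mi | PS | dd | di

Unit productions: P->M, S->P.
Unit pairs (A ⇒* B via units): (P,M), (S,M), (S,P).
S: inherits non-unit rules of {M, P, S} → Mhh | Mi | PS | SSM | dd | di | h | i.
M: inherits non-unit rules of {M} → Mi | PS | h.
P: inherits non-unit rules of {M, P} → Mi | PS | dd | di | h.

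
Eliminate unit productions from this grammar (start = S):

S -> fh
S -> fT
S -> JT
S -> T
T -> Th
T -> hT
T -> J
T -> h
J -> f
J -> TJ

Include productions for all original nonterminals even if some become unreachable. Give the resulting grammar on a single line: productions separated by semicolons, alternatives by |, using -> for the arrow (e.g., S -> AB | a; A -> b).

Unit productions: S->T, T->J.
Unit pairs (A ⇒* B via units): (S,J), (S,T), (T,J).
S: inherits non-unit rules of {J, S, T} → JT | TJ | Th | f | fT | fh | h | hT.
J: inherits non-unit rules of {J} → TJ | f.
T: inherits non-unit rules of {J, T} → TJ | Th | f | h | hT.

S -> f | h | JT | TJ | Th | fT | fh | hT; J -> f | TJ; T -> f | h | TJ | Th | hT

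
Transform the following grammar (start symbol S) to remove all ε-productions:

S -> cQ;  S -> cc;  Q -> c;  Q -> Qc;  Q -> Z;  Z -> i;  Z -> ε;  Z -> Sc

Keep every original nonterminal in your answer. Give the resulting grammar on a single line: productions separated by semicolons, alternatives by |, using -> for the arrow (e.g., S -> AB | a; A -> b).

Nullable set: {Q, Z}.
S -> cQ: Q nullable, giving c | cQ.
Q -> Qc: Q nullable, giving Qc | c.
Q -> Z: Z nullable, giving Z.
Drop Z -> ε.
Unchanged (no nullable symbols): S -> cc; Q -> c; Z -> Sc; Z -> i.

S -> c | cQ | cc; Q -> Z | c | Qc; Z -> i | Sc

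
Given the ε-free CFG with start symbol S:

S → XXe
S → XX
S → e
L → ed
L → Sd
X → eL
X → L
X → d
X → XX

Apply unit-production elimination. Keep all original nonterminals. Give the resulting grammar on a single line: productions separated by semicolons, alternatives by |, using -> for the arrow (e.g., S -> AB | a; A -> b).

Unit productions: X->L.
Unit pairs (A ⇒* B via units): (X,L).
S: inherits non-unit rules of {S} → XX | XXe | e.
L: inherits non-unit rules of {L} → Sd | ed.
X: inherits non-unit rules of {L, X} → Sd | XX | d | eL | ed.

S -> e | XX | XXe; L -> Sd | ed; X -> d | Sd | XX | eL | ed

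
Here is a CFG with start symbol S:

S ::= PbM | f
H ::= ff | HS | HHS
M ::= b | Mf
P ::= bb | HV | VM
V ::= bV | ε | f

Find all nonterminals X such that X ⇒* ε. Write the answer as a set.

{V}

Directly nullable (have an ε-rule): {V}.
Not nullable: H, M, P, S — each has a terminal in every rule's right-hand side or depends on a non-nullable symbol.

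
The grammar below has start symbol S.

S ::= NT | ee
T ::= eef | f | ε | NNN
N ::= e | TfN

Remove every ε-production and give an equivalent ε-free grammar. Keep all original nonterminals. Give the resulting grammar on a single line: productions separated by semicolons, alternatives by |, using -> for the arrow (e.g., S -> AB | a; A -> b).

Nullable set: {T}.
S -> NT: T nullable, giving N | NT.
N -> TfN: T nullable, giving TfN | fN.
Drop T -> ε.
Unchanged (no nullable symbols): S -> ee; N -> e; T -> NNN; T -> eef; T -> f.

S -> N | NT | ee; N -> e | fN | TfN; T -> f | NNN | eef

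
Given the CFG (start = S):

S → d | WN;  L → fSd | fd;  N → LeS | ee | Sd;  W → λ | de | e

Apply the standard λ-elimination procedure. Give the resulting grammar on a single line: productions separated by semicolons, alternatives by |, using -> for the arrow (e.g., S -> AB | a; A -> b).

Nullable set: {W}.
S -> WN: W nullable, giving N | WN.
Drop W -> λ.
Unchanged (no nullable symbols): S -> d; L -> fSd; L -> fd; N -> LeS; N -> Sd; N -> ee; W -> de; W -> e.

S -> N | d | WN; L -> fd | fSd; N -> Sd | ee | LeS; W -> e | de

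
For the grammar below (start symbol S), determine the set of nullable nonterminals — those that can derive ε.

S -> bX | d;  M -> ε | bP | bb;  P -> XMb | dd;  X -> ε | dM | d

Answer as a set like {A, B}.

Directly nullable (have an ε-rule): {M, X}.
Not nullable: P, S — each has a terminal in every rule's right-hand side or depends on a non-nullable symbol.

{M, X}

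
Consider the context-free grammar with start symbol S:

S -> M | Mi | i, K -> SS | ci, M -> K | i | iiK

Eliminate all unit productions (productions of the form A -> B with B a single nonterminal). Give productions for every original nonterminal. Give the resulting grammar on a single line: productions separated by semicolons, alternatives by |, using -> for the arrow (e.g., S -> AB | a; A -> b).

Unit productions: M->K, S->M.
Unit pairs (A ⇒* B via units): (M,K), (S,K), (S,M).
S: inherits non-unit rules of {K, M, S} → Mi | SS | ci | i | iiK.
K: inherits non-unit rules of {K} → SS | ci.
M: inherits non-unit rules of {K, M} → SS | ci | i | iiK.

S -> i | Mi | SS | ci | iiK; K -> SS | ci; M -> i | SS | ci | iiK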